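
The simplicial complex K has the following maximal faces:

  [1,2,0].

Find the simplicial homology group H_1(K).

K has 3 vertices, 3 edges, 1 triangle.
rank ∂_1 = 2, rank ∂_2 = 1 ⇒ b_1 = 3 − 2 − 1 = 0; all invariant factors of ∂_2 are 1 so no torsion. So H_1 ≅ 0.

H_1 ≅ 0.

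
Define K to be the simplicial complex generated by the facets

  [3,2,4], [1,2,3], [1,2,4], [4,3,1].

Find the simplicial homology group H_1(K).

H_1 ≅ 0.

We work with the vertex ordering 1 < 2 < 3 < 4. The simplices of K, each written with vertices in increasing order, are:

  0-simplices (4): [1], [2], [3], [4]
  1-simplices (6): [1,2], [1,3], [1,4], [2,3], [2,4], [3,4]
  2-simplices (4): [1,2,3], [1,2,4], [1,3,4], [2,3,4]

so the chain groups are C_0 ≅ Z^4, C_1 ≅ Z^6, C_2 ≅ Z^4.

∂_1: C_1 → C_0 is given by ∂[p,q] = [q] − [p]. For instance
  ∂[2,3] = [3] − [2].
The resulting 4×6 matrix has rank 3, and its Smith normal form has invariant factors (1,1,1).

Boundary ∂_2: C_2 → C_1 maps a triangle to the signed sum of its edges. For instance
  ∂[2,3,4] = [3,4] − [2,4] + [2,3],
  ∂[1,2,4] = [2,4] − [1,4] + [1,2].
The resulting 6×4 matrix has rank 3, and its Smith normal form has invariant factors (1,1,1).

Computing H_k = (kernel of ∂_k) / (image of ∂_{k+1}):

  H_1: rank ker ∂_1 − rank ∂_2 = (6 − 3) − 3 = 0, and the invariant factors of ∂_2 are all 1, so H_1 ≅ 0.

(K is a triangulation of the 2-sphere S^2.)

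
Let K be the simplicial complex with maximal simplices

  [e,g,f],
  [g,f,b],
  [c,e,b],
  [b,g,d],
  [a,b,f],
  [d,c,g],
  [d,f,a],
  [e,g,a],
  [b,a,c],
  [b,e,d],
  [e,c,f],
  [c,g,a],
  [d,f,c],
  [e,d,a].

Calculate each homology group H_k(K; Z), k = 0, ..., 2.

Fix the vertex order a < b < c < d < e < f < g and write every simplex with vertices in increasing order. Then dim K = 2 and the simplices of K are:

  0-simplices (7): a, b, c, d, e, f, g
  1-simplices (21): ab, ac, ad, ae, af, ag, bc, bd, be, bf, bg, cd, ce, cf, cg, de, df, dg, ef, eg, fg
  2-simplices (14): abc, abf, acg, ade, adf, aeg, bce, bde, bdg, bfg, cdf, cdg, cef, efg

so the chain groups are C_0 ≅ Z^7, C_1 ≅ Z^21, C_2 ≅ Z^14.

The boundary map ∂_1: C_1 → C_0 maps an edge to its endpoints' difference, ∂[p,q] = q − p. For instance
  ∂ad = d − a.
The 7×21 boundary matrix has rank 6 and Smith normal form diag(1,1,1,1,1,1).

∂_2: C_2 → C_1 maps a triangle to the signed sum of its edges. For instance
  ∂abc = bc − ac + ab,
  ∂adf = df − af + ad.
The 21×14 boundary matrix has rank 13 and Smith normal form diag(1,1,1,1,1,1,1,1,1,1,1,1,1).

Now H_k = ker ∂_k / im ∂_{k+1}, so:

  H_0: rank C_0 − rank ∂_1 = 7 − 6 = 1, and the invariant factors of ∂_1 are all 1, so H_0 ≅ Z.
  H_1: rank ker ∂_1 − rank ∂_2 = (21 − 6) − 13 = 2, and the invariant factors of ∂_2 are all 1, so H_1 ≅ Z^2.
  H_2: rank ker ∂_2 − rank ∂_3 = (14 − 13) − 0 = 1, and there is no ∂_3, so H_2 ≅ Z.

As a check, the Euler characteristic is 7 − 21 + 14 = 0, which agrees with 1 − 2 + 1 = 0.
(K is a triangulation of the torus T^2.)

H_0 ≅ Z,  H_1 ≅ Z^2,  H_2 ≅ Z.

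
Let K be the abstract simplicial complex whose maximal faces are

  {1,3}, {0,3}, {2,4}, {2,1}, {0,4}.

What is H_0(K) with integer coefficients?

Order the vertices as 0 < 1 < 2 < 3 < 4. Listing each simplex with vertices in this order, K has dimension 1 with simplices:

  0-simplices (5): [0], [1], [2], [3], [4]
  1-simplices (5): [0,3], [0,4], [1,2], [1,3], [2,4]

Hence C_0 ≅ Z^5, C_1 ≅ Z^5.

The boundary map ∂_1: C_1 → C_0 sends each edge [p,q] (with p < q) to q − p. For instance
  ∂[2,4] = [4] − [2].
The resulting 5×5 matrix has rank 4, and its Smith normal form has invariant factors (1,1,1,1).

From H_k ≅ ker(∂_k) / im(∂_{k+1}) we obtain:

  H_0: rank C_0 − rank ∂_1 = 5 − 4 = 1, and the invariant factors of ∂_1 are all 1, so H_0 ≅ Z.

H_0 = Z.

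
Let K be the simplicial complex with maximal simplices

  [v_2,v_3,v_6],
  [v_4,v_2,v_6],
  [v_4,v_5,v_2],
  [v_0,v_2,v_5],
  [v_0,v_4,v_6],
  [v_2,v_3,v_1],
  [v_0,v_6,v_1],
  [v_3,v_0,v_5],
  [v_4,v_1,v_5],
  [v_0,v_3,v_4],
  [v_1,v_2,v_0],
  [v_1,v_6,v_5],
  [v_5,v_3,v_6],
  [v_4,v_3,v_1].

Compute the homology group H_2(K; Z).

We work with the vertex ordering v_0 < v_1 < v_2 < v_3 < v_4 < v_5 < v_6. The simplices of K, each written with vertices in increasing order, are:

  0-simplices (7): [v_0], [v_1], [v_2], [v_3], [v_4], [v_5], [v_6]
  1-simplices (21): (21 of them)
  2-simplices (14): (14 of them)

giving chain groups C_0 ≅ Z^7, C_1 ≅ Z^21, C_2 ≅ Z^14.

∂_1: C_1 → C_0 maps an edge to its endpoints' difference, ∂[p,q] = q − p. For instance
  ∂[v_0,v_5] = [v_5] − [v_0].
The 7×21 boundary matrix has rank 6 and Smith normal form diag(1,1,1,1,1,1).

∂_2: C_2 → C_1 maps a triangle to the signed sum of its edges. For instance
  ∂[v_1,v_4,v_5] = [v_4,v_5] − [v_1,v_5] + [v_1,v_4],
  ∂[v_1,v_3,v_4] = [v_3,v_4] − [v_1,v_4] + [v_1,v_3].
The resulting 21×14 matrix has rank 13, and its Smith normal form has invariant factors (1,1,1,1,1,1,1,1,1,1,1,1,1).

Now H_k = ker ∂_k / im ∂_{k+1}, so:

  H_2: rank ker ∂_2 − rank ∂_3 = (14 − 13) − 0 = 1, and there is no ∂_3, so H_2 ≅ Z.

(K is a triangulation of the torus T^2.)

H_2 = Z.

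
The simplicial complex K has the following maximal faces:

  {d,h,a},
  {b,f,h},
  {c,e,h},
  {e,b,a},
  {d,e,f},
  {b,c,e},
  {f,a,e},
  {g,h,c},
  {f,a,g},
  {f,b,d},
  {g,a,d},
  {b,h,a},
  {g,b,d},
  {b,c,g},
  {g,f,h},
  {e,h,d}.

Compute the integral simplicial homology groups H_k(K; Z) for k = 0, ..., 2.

H_0 ≅ Z,  H_1 ≅ Z^2,  H_2 ≅ Z.

Take the total order a < b < c < d < e < f < g < h on the vertex set. Then K (dimension 2) consists of the simplices:

  0-simplices (8): a, b, c, d, e, f, g, h
  1-simplices (24): ab, ad, ae, af, ag, ah, bc, bd, be, bf, bg, bh, ce, cg, ch, de, df, dg, dh, ef, eh, fg, fh, gh
  2-simplices (16): abe, abh, adg, adh, aef, afg, bce, bcg, bdf, bdg, bfh, ceh, cgh, def, deh, fgh

giving chain groups C_0 ≅ Z^8, C_1 ≅ Z^24, C_2 ≅ Z^16.

Boundary ∂_1: C_1 → C_0 maps an edge to its endpoints' difference, ∂[p,q] = q − p. For instance
  ∂ch = h − c.
The resulting 8×24 matrix has rank 7, and its Smith normal form has invariant factors (1,1,1,1,1,1,1).

Boundary ∂_2: C_2 → C_1 acts by ∂[p,q,r] = [q,r] − [p,r] + [p,q]. For instance
  ∂abe = be − ae + ab,
  ∂cgh = gh − ch + cg.
This gives a 24×16 integer matrix of rank 15; reducing to Smith normal form yields diagonal entries (1,1,1,1,1,1,1,1,1,1,1,1,1,1,1).

Now H_k = ker ∂_k / im ∂_{k+1}, so:

  H_0: rank C_0 − rank ∂_1 = 8 − 7 = 1, and the invariant factors of ∂_1 are all 1, so H_0 ≅ Z.
  H_1: rank ker ∂_1 − rank ∂_2 = (24 − 7) − 15 = 2, and the invariant factors of ∂_2 are all 1, so H_1 ≅ Z^2.
  H_2: rank ker ∂_2 − rank ∂_3 = (16 − 15) − 0 = 1, and there is no ∂_3, so H_2 ≅ Z.

As a check, the Euler characteristic is 8 − 24 + 16 = 0, which agrees with 1 − 2 + 1 = 0.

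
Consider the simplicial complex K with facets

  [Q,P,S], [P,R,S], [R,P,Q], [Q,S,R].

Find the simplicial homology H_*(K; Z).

We work with the vertex ordering P < Q < R < S. The simplices of K, each written with vertices in increasing order, are:

  0-simplices (4): P, Q, R, S
  1-simplices (6): PQ, PR, PS, QR, QS, RS
  2-simplices (4): PQR, PQS, PRS, QRS

so the chain groups are C_0 ≅ Z^4, C_1 ≅ Z^6, C_2 ≅ Z^4.

Boundary ∂_1: C_1 → C_0 is given by ∂[p,q] = [q] − [p]. For instance
  ∂PS = S − P.
As a 4×6 matrix over Z this has rank 3, with invariant factors (1,1,1).

Boundary ∂_2: C_2 → C_1 acts by ∂[p,q,r] = [q,r] − [p,r] + [p,q]. For instance
  ∂PRS = RS − PS + PR,
  ∂PQS = QS − PS + PQ.
This gives a 6×4 integer matrix of rank 3; reducing to Smith normal form yields diagonal entries (1,1,1).

Now H_k = ker ∂_k / im ∂_{k+1}, so:

  H_0: rank C_0 − rank ∂_1 = 4 − 3 = 1, and the invariant factors of ∂_1 are all 1, so H_0 = Z.
  H_1: rank ker ∂_1 − rank ∂_2 = (6 − 3) − 3 = 0, and the invariant factors of ∂_2 are all 1, so H_1 = 0.
  H_2: rank ker ∂_2 − rank ∂_3 = (4 − 3) − 0 = 1, and there is no ∂_3, so H_2 = Z.

As a check, the Euler characteristic is 4 − 6 + 4 = 2, which agrees with 1 − 0 + 1 = 2.

H_0 = Z,  H_1 = 0,  H_2 = Z.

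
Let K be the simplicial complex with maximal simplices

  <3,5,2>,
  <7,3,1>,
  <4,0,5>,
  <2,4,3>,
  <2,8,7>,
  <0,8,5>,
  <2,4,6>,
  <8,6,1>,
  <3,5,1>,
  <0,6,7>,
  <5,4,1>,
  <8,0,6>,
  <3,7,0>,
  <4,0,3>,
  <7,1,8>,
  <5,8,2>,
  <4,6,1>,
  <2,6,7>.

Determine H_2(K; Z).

Order the vertices as 0 < 1 < 2 < 3 < 4 < 5 < 6 < 7 < 8. Listing each simplex with vertices in this order, K has dimension 2 with simplices:

  0-simplices (9): [0], [1], [2], [3], [4], [5], [6], [7], [8]
  1-simplices (27): (27 of them)
  2-simplices (18): [0,3,4], [0,3,7], [0,4,5], [0,5,8], [0,6,7], [0,6,8], [1,3,5], [1,3,7], [1,4,5], [1,4,6], [1,6,8], [1,7,8], [2,3,4], [2,3,5], [2,4,6], [2,5,8], [2,6,7], [2,7,8]

so the chain groups are C_0 ≅ Z^9, C_1 ≅ Z^27, C_2 ≅ Z^18.

The boundary map ∂_1: C_1 → C_0 sends each edge [p,q] (with p < q) to q − p. For instance
  ∂[0,6] = [6] − [0].
This gives a 9×27 integer matrix of rank 8; reducing to Smith normal form yields diagonal entries (1,1,1,1,1,1,1,1).

∂_2: C_2 → C_1 sends each 2-simplex [p,q,r] to [q,r] − [p,r] + [p,q]. For instance
  ∂[1,7,8] = [7,8] − [1,8] + [1,7],
  ∂[1,3,7] = [3,7] − [1,7] + [1,3].
The resulting 27×18 matrix has rank 18, and its Smith normal form has invariant factors (1,1,1,1,1,1,1,1,1,1,1,1,1,1,1,1,1,2).

Now H_k = ker ∂_k / im ∂_{k+1}, so:

  H_2: rank ker ∂_2 − rank ∂_3 = (18 − 18) − 0 = 0, and there is no ∂_3, so H_2 ≅ 0.

(K is a triangulation of the Klein bottle.)

H_2 ≅ 0.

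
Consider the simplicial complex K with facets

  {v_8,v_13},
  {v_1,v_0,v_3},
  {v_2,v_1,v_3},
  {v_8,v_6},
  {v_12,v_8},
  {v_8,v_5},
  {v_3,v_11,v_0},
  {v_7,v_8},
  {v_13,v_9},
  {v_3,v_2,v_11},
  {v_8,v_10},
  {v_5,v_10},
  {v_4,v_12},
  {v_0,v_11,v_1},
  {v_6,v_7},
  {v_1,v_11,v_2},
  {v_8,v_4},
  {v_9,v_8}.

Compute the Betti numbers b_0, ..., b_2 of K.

b_0 = 2, b_1 = 4, b_2 = 1.

Take the total order v_0 < v_1 < v_2 < v_3 < v_4 < v_5 < v_6 < v_7 < v_8 < v_9 < v_10 < v_11 < v_12 < v_13 on the vertex set. Then K (dimension 2) consists of the simplices:

  0-simplices (14): [v_0], [v_1], [v_2], [v_3], [v_4], [v_5], [v_6], [v_7], [v_8], [v_9], [v_10], [v_11], [v_12], [v_13]
  1-simplices (21): (21 of them)
  2-simplices (6): [v_0,v_1,v_3], [v_0,v_1,v_11], [v_0,v_3,v_11], [v_1,v_2,v_3], [v_1,v_2,v_11], [v_2,v_3,v_11]

Hence C_0 ≅ Z^14, C_1 ≅ Z^21, C_2 ≅ Z^6.

The boundary map ∂_1: C_1 → C_0 sends each edge [p,q] (with p < q) to q − p. For instance
  ∂[v_8,v_9] = [v_9] − [v_8].
As a 14×21 matrix over Z this has rank 12, with invariant factors (1,1,1,1,1,1,1,1,1,1,1,1).

∂_2: C_2 → C_1 maps a triangle to the signed sum of its edges. For instance
  ∂[v_0,v_3,v_11] = [v_3,v_11] − [v_0,v_11] + [v_0,v_3],
  ∂[v_1,v_2,v_3] = [v_2,v_3] − [v_1,v_3] + [v_1,v_2].
The 21×6 boundary matrix has rank 5 and Smith normal form diag(1,1,1,1,1).

Now H_k = ker ∂_k / im ∂_{k+1}, so:

  H_0: rank C_0 − rank ∂_1 = 14 − 12 = 2, and the invariant factors of ∂_1 are all 1, so H_0 ≅ Z^2.
  H_1: rank ker ∂_1 − rank ∂_2 = (21 − 12) − 5 = 4, and the invariant factors of ∂_2 are all 1, so H_1 ≅ Z^4.
  H_2: rank ker ∂_2 − rank ∂_3 = (6 − 5) − 0 = 1, and there is no ∂_3, so H_2 ≅ Z.

Hence the Betti numbers are b_0 = 2, b_1 = 4, b_2 = 1.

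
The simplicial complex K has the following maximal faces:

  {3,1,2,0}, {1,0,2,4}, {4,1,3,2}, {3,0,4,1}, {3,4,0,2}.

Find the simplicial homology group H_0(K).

Fix the vertex order 0 < 1 < 2 < 3 < 4 and write every simplex with vertices in increasing order. Then dim K = 3 and the simplices of K are:

  0-simplices (5): [0], [1], [2], [3], [4]
  1-simplices (10): [0,1], [0,2], [0,3], [0,4], [1,2], [1,3], [1,4], [2,3], [2,4], [3,4]
  2-simplices (10): [0,1,2], [0,1,3], [0,1,4], [0,2,3], [0,2,4], [0,3,4], [1,2,3], [1,2,4], [1,3,4], [2,3,4]
  3-simplices (5): [0,1,2,3], [0,1,2,4], [0,1,3,4], [0,2,3,4], [1,2,3,4]

Hence C_0 ≅ Z^5, C_1 ≅ Z^10, C_2 ≅ Z^10, C_3 ≅ Z^5.

Boundary ∂_1: C_1 → C_0 is given by ∂[p,q] = [q] − [p]. For instance
  ∂[2,4] = [4] − [2].
The 5×10 boundary matrix has rank 4 and Smith normal form diag(1,1,1,1).

∂_2: C_2 → C_1 acts by ∂[p,q,r] = [q,r] − [p,r] + [p,q]. For instance
  ∂[1,2,3] = [2,3] − [1,3] + [1,2],
  ∂[1,2,4] = [2,4] − [1,4] + [1,2].
As a 10×10 matrix over Z this has rank 6, with invariant factors (1,1,1,1,1,1).

The boundary map ∂_3: C_3 → C_2 sends each 3-simplex σ to the alternating sum Σ_i (−1)^i (σ with its i-th vertex removed). For instance
  ∂[0,2,3,4] = [2,3,4] − [0,3,4] + [0,2,4] − [0,2,3],
  ∂[1,2,3,4] = [2,3,4] − [1,3,4] + [1,2,4] − [1,2,3].
The 10×5 boundary matrix has rank 4 and Smith normal form diag(1,1,1,1).

Reading off H_k = ker ∂_k / im ∂_{k+1}:

  H_0: rank C_0 − rank ∂_1 = 5 − 4 = 1, and the invariant factors of ∂_1 are all 1, so H_0 = Z.

(K is a triangulation of the 3-sphere S^3.)

H_0 = Z.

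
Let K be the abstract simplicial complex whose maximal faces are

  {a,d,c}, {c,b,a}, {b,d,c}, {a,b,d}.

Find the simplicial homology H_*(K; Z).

K has 4 vertices, 6 edges, 4 triangles.
rank ∂_0 = 0, rank ∂_1 = 3 ⇒ b_0 = 4 − 0 − 3 = 1; all invariant factors of ∂_1 are 1 so no torsion. So H_0 ≅ Z.
rank ∂_1 = 3, rank ∂_2 = 3 ⇒ b_1 = 6 − 3 − 3 = 0; all invariant factors of ∂_2 are 1 so no torsion. So H_1 ≅ 0.
rank ∂_2 = 3, rank ∂_3 = 0 ⇒ b_2 = 4 − 3 − 0 = 1. So H_2 ≅ Z.

H_0 ≅ Z,  H_1 = 0,  H_2 ≅ Z.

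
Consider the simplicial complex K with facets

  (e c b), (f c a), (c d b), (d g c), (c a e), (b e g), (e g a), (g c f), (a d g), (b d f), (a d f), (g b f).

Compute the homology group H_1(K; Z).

Order the vertices as a < b < c < d < e < f < g. Listing each simplex with vertices in this order, K has dimension 2 with simplices:

  0-simplices (7): a, b, c, d, e, f, g
  1-simplices (18): ac, ad, ae, af, ag, bc, bd, be, bf, bg, cd, ce, cf, cg, df, dg, eg, fg
  2-simplices (12): ace, acf, adf, adg, aeg, bcd, bce, bdf, beg, bfg, cdg, cfg

giving chain groups C_0 ≅ Z^7, C_1 ≅ Z^18, C_2 ≅ Z^12.

Boundary ∂_1: C_1 → C_0 maps an edge to its endpoints' difference, ∂[p,q] = q − p.
This gives a 7×18 integer matrix of rank 6; reducing to Smith normal form yields diagonal entries (1,1,1,1,1,1).

∂_2: C_2 → C_1 acts by ∂[p,q,r] = [q,r] − [p,r] + [p,q]. For instance
  ∂bfg = fg − bg + bf,
  ∂ace = ce − ae + ac.
This gives a 18×12 integer matrix of rank 12; reducing to Smith normal form yields diagonal entries (1,1,1,1,1,1,1,1,1,1,1,2).

Now H_k = ker ∂_k / im ∂_{k+1}, so:

  H_1: rank ker ∂_1 − rank ∂_2 = (18 − 6) − 12 = 0, and ∂_2 has invariant factor 2 > 1, so H_1 ≅ Z/2.

(K is a triangulation of the real projective plane RP^2.)

H_1 = Z/2.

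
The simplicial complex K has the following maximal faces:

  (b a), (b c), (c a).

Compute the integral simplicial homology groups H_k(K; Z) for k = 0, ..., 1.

H_0 ≅ Z,  H_1 ≅ Z.

Order the vertices as a < b < c. Listing each simplex with vertices in this order, K has dimension 1 with simplices:

  0-simplices (3): a, b, c
  1-simplices (3): ab, ac, bc

so the chain groups are C_0 ≅ Z^3, C_1 ≅ Z^3.

Boundary ∂_1: C_1 → C_0 sends each edge [p,q] (with p < q) to q − p.
This gives a 3×3 integer matrix of rank 2; reducing to Smith normal form yields diagonal entries (1,1).

From H_k ≅ ker(∂_k) / im(∂_{k+1}) we obtain:

  H_0: rank C_0 − rank ∂_1 = 3 − 2 = 1, and the invariant factors of ∂_1 are all 1, so H_0 ≅ Z.
  H_1: rank ker ∂_1 − rank ∂_2 = (3 − 2) − 0 = 1, and there is no ∂_2, so H_1 ≅ Z.

(K is a triangulation of the circle S^1.)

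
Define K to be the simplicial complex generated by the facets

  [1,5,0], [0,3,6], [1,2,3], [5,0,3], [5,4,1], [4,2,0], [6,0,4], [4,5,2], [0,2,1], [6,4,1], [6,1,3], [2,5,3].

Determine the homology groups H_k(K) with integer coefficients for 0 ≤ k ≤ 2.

H_0 = Z,  H_1 = Z/2Z,  H_2 = 0.

We work with the vertex ordering 0 < 1 < 2 < 3 < 4 < 5 < 6. The simplices of K, each written with vertices in increasing order, are:

  0-simplices (7): [0], [1], [2], [3], [4], [5], [6]
  1-simplices (18): [0,1], [0,2], [0,3], [0,4], [0,5], [0,6], [1,2], [1,3], [1,4], [1,5], [1,6], [2,3], [2,4], [2,5], [3,5], [3,6], [4,5], [4,6]
  2-simplices (12): [0,1,2], [0,1,5], [0,2,4], [0,3,5], [0,3,6], [0,4,6], [1,2,3], [1,3,6], [1,4,5], [1,4,6], [2,3,5], [2,4,5]

so the chain groups are C_0 ≅ Z^7, C_1 ≅ Z^18, C_2 ≅ Z^12.

∂_1: C_1 → C_0 maps an edge to its endpoints' difference, ∂[p,q] = q − p.
The resulting 7×18 matrix has rank 6, and its Smith normal form has invariant factors (1,1,1,1,1,1).

Boundary ∂_2: C_2 → C_1 acts by ∂[p,q,r] = [q,r] − [p,r] + [p,q]. For instance
  ∂[0,1,5] = [1,5] − [0,5] + [0,1],
  ∂[1,4,5] = [4,5] − [1,5] + [1,4].
As a 18×12 matrix over Z this has rank 12, with invariant factors (1,1,1,1,1,1,1,1,1,1,1,2).

From H_k ≅ ker(∂_k) / im(∂_{k+1}) we obtain:

  H_0: rank C_0 − rank ∂_1 = 7 − 6 = 1, and the invariant factors of ∂_1 are all 1, so H_0 = Z.
  H_1: rank ker ∂_1 − rank ∂_2 = (18 − 6) − 12 = 0, and ∂_2 has invariant factor 2 > 1, so H_1 = Z/2Z.
  H_2: rank ker ∂_2 − rank ∂_3 = (12 − 12) − 0 = 0, and there is no ∂_3, so H_2 = 0.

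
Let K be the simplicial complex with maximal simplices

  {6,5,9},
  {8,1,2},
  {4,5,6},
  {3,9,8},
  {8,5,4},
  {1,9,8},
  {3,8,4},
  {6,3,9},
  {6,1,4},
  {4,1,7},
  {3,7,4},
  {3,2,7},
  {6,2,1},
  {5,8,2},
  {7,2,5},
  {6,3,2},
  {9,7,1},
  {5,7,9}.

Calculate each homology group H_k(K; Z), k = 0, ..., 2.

H_0 ≅ Z,  H_1 ≅ Z^2,  H_2 ≅ Z.

Order the vertices as 1 < 2 < 3 < 4 < 5 < 6 < 7 < 8 < 9. Listing each simplex with vertices in this order, K has dimension 2 with simplices:

  0-simplices (9): [1], [2], [3], [4], [5], [6], [7], [8], [9]
  1-simplices (27): (27 of them)
  2-simplices (18): [1,2,6], [1,2,8], [1,4,6], [1,4,7], [1,7,9], [1,8,9], [2,3,6], [2,3,7], [2,5,7], [2,5,8], [3,4,7], [3,4,8], [3,6,9], [3,8,9], [4,5,6], [4,5,8], [5,6,9], [5,7,9]

Hence C_0 ≅ Z^9, C_1 ≅ Z^27, C_2 ≅ Z^18.

The boundary map ∂_1: C_1 → C_0 maps an edge to its endpoints' difference, ∂[p,q] = q − p. For instance
  ∂[5,9] = [9] − [5].
This gives a 9×27 integer matrix of rank 8; reducing to Smith normal form yields diagonal entries (1,1,1,1,1,1,1,1).

∂_2: C_2 → C_1 maps a triangle to the signed sum of its edges. For instance
  ∂[2,5,7] = [5,7] − [2,7] + [2,5],
  ∂[5,6,9] = [6,9] − [5,9] + [5,6].
As a 27×18 matrix over Z this has rank 17, with invariant factors (1,1,1,1,1,1,1,1,1,1,1,1,1,1,1,1,1).

From H_k ≅ ker(∂_k) / im(∂_{k+1}) we obtain:

  H_0: rank C_0 − rank ∂_1 = 9 − 8 = 1, and the invariant factors of ∂_1 are all 1, so H_0 = Z.
  H_1: rank ker ∂_1 − rank ∂_2 = (27 − 8) − 17 = 2, and the invariant factors of ∂_2 are all 1, so H_1 = Z^2.
  H_2: rank ker ∂_2 − rank ∂_3 = (18 − 17) − 0 = 1, and there is no ∂_3, so H_2 = Z.

(K is a triangulation of the torus T^2.)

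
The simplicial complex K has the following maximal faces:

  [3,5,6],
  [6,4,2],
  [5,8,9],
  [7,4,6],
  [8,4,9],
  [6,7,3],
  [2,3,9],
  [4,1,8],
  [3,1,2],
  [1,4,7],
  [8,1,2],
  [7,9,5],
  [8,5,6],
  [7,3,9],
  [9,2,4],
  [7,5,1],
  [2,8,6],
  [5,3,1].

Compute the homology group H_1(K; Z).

Order the vertices as 1 < 2 < 3 < 4 < 5 < 6 < 7 < 8 < 9. Listing each simplex with vertices in this order, K has dimension 2 with simplices:

  0-simplices (9): [1], [2], [3], [4], [5], [6], [7], [8], [9]
  1-simplices (27): (27 of them)
  2-simplices (18): [1,2,3], [1,2,8], [1,3,5], [1,4,7], [1,4,8], [1,5,7], [2,3,9], [2,4,6], [2,4,9], [2,6,8], [3,5,6], [3,6,7], [3,7,9], [4,6,7], [4,8,9], [5,6,8], [5,7,9], [5,8,9]

so the chain groups are C_0 ≅ Z^9, C_1 ≅ Z^27, C_2 ≅ Z^18.

The boundary map ∂_1: C_1 → C_0 sends each edge [p,q] (with p < q) to q − p. For instance
  ∂[2,3] = [3] − [2].
The resulting 9×27 matrix has rank 8, and its Smith normal form has invariant factors (1,1,1,1,1,1,1,1).

Boundary ∂_2: C_2 → C_1 acts by ∂[p,q,r] = [q,r] − [p,r] + [p,q]. For instance
  ∂[5,6,8] = [6,8] − [5,8] + [5,6],
  ∂[2,3,9] = [3,9] − [2,9] + [2,3].
The 27×18 boundary matrix has rank 18 and Smith normal form diag(1,1,1,1,1,1,1,1,1,1,1,1,1,1,1,1,1,2).

From H_k ≅ ker(∂_k) / im(∂_{k+1}) we obtain:

  H_1: rank ker ∂_1 − rank ∂_2 = (27 − 8) − 18 = 1, and ∂_2 has invariant factor 2 > 1, so H_1 = Z ⊕ Z/2.

(K is a triangulation of the Klein bottle.)

H_1 ≅ Z ⊕ Z/2.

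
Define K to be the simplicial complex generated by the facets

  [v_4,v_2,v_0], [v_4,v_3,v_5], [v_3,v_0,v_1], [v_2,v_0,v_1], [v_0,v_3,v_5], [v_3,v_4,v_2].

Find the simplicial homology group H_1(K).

We work with the vertex ordering v_0 < v_1 < v_2 < v_3 < v_4 < v_5. The simplices of K, each written with vertices in increasing order, are:

  0-simplices (6): [v_0], [v_1], [v_2], [v_3], [v_4], [v_5]
  1-simplices (12): [v_0,v_1], [v_0,v_2], [v_0,v_3], [v_0,v_4], [v_0,v_5], [v_1,v_2], [v_1,v_3], [v_2,v_3], [v_2,v_4], [v_3,v_4], [v_3,v_5], [v_4,v_5]
  2-simplices (6): [v_0,v_1,v_2], [v_0,v_1,v_3], [v_0,v_2,v_4], [v_0,v_3,v_5], [v_2,v_3,v_4], [v_3,v_4,v_5]

so the chain groups are C_0 ≅ Z^6, C_1 ≅ Z^12, C_2 ≅ Z^6.

The boundary map ∂_1: C_1 → C_0 is given by ∂[p,q] = [q] − [p]. For instance
  ∂[v_0,v_4] = [v_4] − [v_0].
This gives a 6×12 integer matrix of rank 5; reducing to Smith normal form yields diagonal entries (1,1,1,1,1).

Boundary ∂_2: C_2 → C_1 maps a triangle to the signed sum of its edges. For instance
  ∂[v_0,v_2,v_4] = [v_2,v_4] − [v_0,v_4] + [v_0,v_2],
  ∂[v_0,v_3,v_5] = [v_3,v_5] − [v_0,v_5] + [v_0,v_3].
The resulting 12×6 matrix has rank 6, and its Smith normal form has invariant factors (1,1,1,1,1,1).

Reading off H_k = ker ∂_k / im ∂_{k+1}:

  H_1: rank ker ∂_1 − rank ∂_2 = (12 − 5) − 6 = 1, and the invariant factors of ∂_2 are all 1, so H_1 ≅ Z.

H_1 = Z.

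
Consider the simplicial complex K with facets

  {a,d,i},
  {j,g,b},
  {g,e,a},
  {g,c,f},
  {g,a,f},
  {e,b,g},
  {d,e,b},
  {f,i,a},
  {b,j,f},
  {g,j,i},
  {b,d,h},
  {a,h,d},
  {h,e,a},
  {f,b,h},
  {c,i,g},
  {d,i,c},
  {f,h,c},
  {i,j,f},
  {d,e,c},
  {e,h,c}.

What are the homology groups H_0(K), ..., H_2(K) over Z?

Order the vertices as a < b < c < d < e < f < g < h < i < j. Listing each simplex with vertices in this order, K has dimension 2 with simplices:

  0-simplices (10): a, b, c, d, e, f, g, h, i, j
  1-simplices (30): ad, ae, af, ag, ah, ai, bd, be, bf, bg, bh, bj, cd, ce, cf, cg, ch, ci, de, dh, di, eg, eh, fg, fh, fi, fj, gi, gj, ij
  2-simplices (20): adh, adi, aeg, aeh, afg, afi, bde, bdh, beg, bfh, bfj, bgj, cde, cdi, ceh, cfg, cfh, cgi, fij, gij

giving chain groups C_0 ≅ Z^10, C_1 ≅ Z^30, C_2 ≅ Z^20.

The boundary map ∂_1: C_1 → C_0 is given by ∂[p,q] = [q] − [p]. For instance
  ∂eg = g − e.
The resulting 10×30 matrix has rank 9, and its Smith normal form has invariant factors (1,1,1,1,1,1,1,1,1).

∂_2: C_2 → C_1 sends each 2-simplex [p,q,r] to [q,r] − [p,r] + [p,q]. For instance
  ∂cdi = di − ci + cd,
  ∂afg = fg − ag + af.
As a 30×20 matrix over Z this has rank 20, with invariant factors (1,1,1,1,1,1,1,1,1,1,1,1,1,1,1,1,1,1,1,2).

Computing H_k = (kernel of ∂_k) / (image of ∂_{k+1}):

  H_0: rank C_0 − rank ∂_1 = 10 − 9 = 1, and the invariant factors of ∂_1 are all 1, so H_0 = Z.
  H_1: rank ker ∂_1 − rank ∂_2 = (30 − 9) − 20 = 1, and ∂_2 has invariant factor 2 > 1, so H_1 = Z ⊕ Z_2.
  H_2: rank ker ∂_2 − rank ∂_3 = (20 − 20) − 0 = 0, and there is no ∂_3, so H_2 = 0.

H_0 ≅ Z,  H_1 ≅ Z ⊕ Z_2,  H_2 = 0.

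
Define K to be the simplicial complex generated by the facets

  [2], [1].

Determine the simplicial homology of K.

Order the vertices as 1 < 2. Listing each simplex with vertices in this order, K has dimension 0 with simplices:

  0-simplices (2): [1], [2]

Hence C_0 ≅ Z^2.

Computing H_k = (kernel of ∂_k) / (image of ∂_{k+1}):

  H_0: rank C_0 − rank ∂_1 = 2 − 0 = 2, and there is no ∂_1, so H_0 = Z^2.

H_0 = Z^2.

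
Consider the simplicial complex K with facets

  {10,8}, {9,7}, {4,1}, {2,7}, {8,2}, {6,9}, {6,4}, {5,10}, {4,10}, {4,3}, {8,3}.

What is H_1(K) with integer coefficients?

Fix the vertex order 1 < 2 < 3 < 4 < 5 < 6 < 7 < 8 < 9 < 10 and write every simplex with vertices in increasing order. Then dim K = 1 and the simplices of K are:

  0-simplices (10): [1], [2], [3], [4], [5], [6], [7], [8], [9], [10]
  1-simplices (11): [1,4], [2,7], [2,8], [3,4], [3,8], [4,6], [4,10], [5,10], [6,9], [7,9], [8,10]

so the chain groups are C_0 ≅ Z^10, C_1 ≅ Z^11.

∂_1: C_1 → C_0 maps an edge to its endpoints' difference, ∂[p,q] = q − p.
This gives a 10×11 integer matrix of rank 9; reducing to Smith normal form yields diagonal entries (1,1,1,1,1,1,1,1,1).

Now H_k = ker ∂_k / im ∂_{k+1}, so:

  H_1: rank ker ∂_1 − rank ∂_2 = (11 − 9) − 0 = 2, and there is no ∂_2, so H_1 ≅ Z^2.

H_1 = Z^2.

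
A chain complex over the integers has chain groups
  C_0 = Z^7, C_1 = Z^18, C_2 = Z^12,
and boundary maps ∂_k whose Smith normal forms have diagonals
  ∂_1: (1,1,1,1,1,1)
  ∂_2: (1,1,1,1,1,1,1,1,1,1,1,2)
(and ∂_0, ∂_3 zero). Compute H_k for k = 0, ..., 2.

H_0 = Z,  H_1 = Z/2,  H_2 = 0.

H_0: b_0 = 7 − 0 − 6 = 1; torsion from ∂_1 factors > 1: none. So H_0 = Z.
H_1: b_1 = 18 − 6 − 12 = 0; torsion from ∂_2 factors > 1: [2]. So H_1 = Z/2.
H_2: b_2 = 12 − 12 − 0 = 0; torsion from ∂_3 factors > 1: none. So H_2 = 0.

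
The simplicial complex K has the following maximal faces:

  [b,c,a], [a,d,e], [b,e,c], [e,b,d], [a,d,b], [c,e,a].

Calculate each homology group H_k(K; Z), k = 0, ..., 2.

Fix the vertex order a < b < c < d < e and write every simplex with vertices in increasing order. Then dim K = 2 and the simplices of K are:

  0-simplices (5): a, b, c, d, e
  1-simplices (9): ab, ac, ad, ae, bc, bd, be, ce, de
  2-simplices (6): abc, abd, ace, ade, bce, bde

giving chain groups C_0 ≅ Z^5, C_1 ≅ Z^9, C_2 ≅ Z^6.

The boundary map ∂_1: C_1 → C_0 is given by ∂[p,q] = [q] − [p]. For instance
  ∂ae = e − a.
The 5×9 boundary matrix has rank 4 and Smith normal form diag(1,1,1,1).

The boundary map ∂_2: C_2 → C_1 acts by ∂[p,q,r] = [q,r] − [p,r] + [p,q]. For instance
  ∂abc = bc − ac + ab,
  ∂bce = ce − be + bc.
The resulting 9×6 matrix has rank 5, and its Smith normal form has invariant factors (1,1,1,1,1).

Now H_k = ker ∂_k / im ∂_{k+1}, so:

  H_0: rank C_0 − rank ∂_1 = 5 − 4 = 1, and the invariant factors of ∂_1 are all 1, so H_0 ≅ Z.
  H_1: rank ker ∂_1 − rank ∂_2 = (9 − 4) − 5 = 0, and the invariant factors of ∂_2 are all 1, so H_1 ≅ 0.
  H_2: rank ker ∂_2 − rank ∂_3 = (6 − 5) − 0 = 1, and there is no ∂_3, so H_2 ≅ Z.

H_0 ≅ Z,  H_1 = 0,  H_2 ≅ Z.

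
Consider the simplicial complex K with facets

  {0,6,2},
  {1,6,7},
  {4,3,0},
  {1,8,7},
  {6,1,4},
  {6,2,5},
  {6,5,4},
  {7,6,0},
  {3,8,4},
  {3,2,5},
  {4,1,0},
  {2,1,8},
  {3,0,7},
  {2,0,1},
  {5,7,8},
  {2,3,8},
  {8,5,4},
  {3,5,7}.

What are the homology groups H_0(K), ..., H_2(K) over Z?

We work with the vertex ordering 0 < 1 < 2 < 3 < 4 < 5 < 6 < 7 < 8. The simplices of K, each written with vertices in increasing order, are:

  0-simplices (9): [0], [1], [2], [3], [4], [5], [6], [7], [8]
  1-simplices (27): (27 of them)
  2-simplices (18): [0,1,2], [0,1,4], [0,2,6], [0,3,4], [0,3,7], [0,6,7], [1,2,8], [1,4,6], [1,6,7], [1,7,8], [2,3,5], [2,3,8], [2,5,6], [3,4,8], [3,5,7], [4,5,6], [4,5,8], [5,7,8]

giving chain groups C_0 ≅ Z^9, C_1 ≅ Z^27, C_2 ≅ Z^18.

The boundary map ∂_1: C_1 → C_0 maps an edge to its endpoints' difference, ∂[p,q] = q − p.
As a 9×27 matrix over Z this has rank 8, with invariant factors (1,1,1,1,1,1,1,1).

Boundary ∂_2: C_2 → C_1 acts by ∂[p,q,r] = [q,r] − [p,r] + [p,q]. For instance
  ∂[4,5,8] = [5,8] − [4,8] + [4,5],
  ∂[0,6,7] = [6,7] − [0,7] + [0,6].
This gives a 27×18 integer matrix of rank 18; reducing to Smith normal form yields diagonal entries (1,1,1,1,1,1,1,1,1,1,1,1,1,1,1,1,1,2).

Now H_k = ker ∂_k / im ∂_{k+1}, so:

  H_0: rank C_0 − rank ∂_1 = 9 − 8 = 1, and the invariant factors of ∂_1 are all 1, so H_0 = Z.
  H_1: rank ker ∂_1 − rank ∂_2 = (27 − 8) − 18 = 1, and ∂_2 has invariant factor 2 > 1, so H_1 = Z ⊕ Z/2Z.
  H_2: rank ker ∂_2 − rank ∂_3 = (18 − 18) − 0 = 0, and there is no ∂_3, so H_2 = 0.

(K is a triangulation of the Klein bottle.)

H_0 = Z,  H_1 = Z ⊕ Z/2Z,  H_2 = 0.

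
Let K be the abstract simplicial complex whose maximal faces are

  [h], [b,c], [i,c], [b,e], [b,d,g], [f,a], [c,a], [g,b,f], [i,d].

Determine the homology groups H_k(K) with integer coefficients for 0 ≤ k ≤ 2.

K has 9 vertices, 11 edges, 2 triangles.
rank ∂_0 = 0, rank ∂_1 = 7 ⇒ b_0 = 9 − 0 − 7 = 2; all invariant factors of ∂_1 are 1 so no torsion. So H_0 = Z^2.
rank ∂_1 = 7, rank ∂_2 = 2 ⇒ b_1 = 11 − 7 − 2 = 2; all invariant factors of ∂_2 are 1 so no torsion. So H_1 = Z^2.
rank ∂_2 = 2, rank ∂_3 = 0 ⇒ b_2 = 2 − 2 − 0 = 0. So H_2 = 0.

H_0 = Z^2,  H_1 = Z^2,  H_2 = 0.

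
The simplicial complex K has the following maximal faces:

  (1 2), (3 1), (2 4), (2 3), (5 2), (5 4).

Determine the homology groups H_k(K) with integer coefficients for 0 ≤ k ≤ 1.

Order the vertices as 1 < 2 < 3 < 4 < 5. Listing each simplex with vertices in this order, K has dimension 1 with simplices:

  0-simplices (5): [1], [2], [3], [4], [5]
  1-simplices (6): [1,2], [1,3], [2,3], [2,4], [2,5], [4,5]

so the chain groups are C_0 ≅ Z^5, C_1 ≅ Z^6.

Boundary ∂_1: C_1 → C_0 sends each edge [p,q] (with p < q) to q − p. For instance
  ∂[2,3] = [3] − [2].
As a 5×6 matrix over Z this has rank 4, with invariant factors (1,1,1,1).

Reading off H_k = ker ∂_k / im ∂_{k+1}:

  H_0: rank C_0 − rank ∂_1 = 5 − 4 = 1, and the invariant factors of ∂_1 are all 1, so H_0 ≅ Z.
  H_1: rank ker ∂_1 − rank ∂_2 = (6 − 4) − 0 = 2, and there is no ∂_2, so H_1 ≅ Z^2.

As a check, the Euler characteristic is 5 − 6 = -1, which agrees with 1 − 2 = -1.
(K is a triangulation of a wedge of 2 circles.)

H_0 ≅ Z,  H_1 ≅ Z^2.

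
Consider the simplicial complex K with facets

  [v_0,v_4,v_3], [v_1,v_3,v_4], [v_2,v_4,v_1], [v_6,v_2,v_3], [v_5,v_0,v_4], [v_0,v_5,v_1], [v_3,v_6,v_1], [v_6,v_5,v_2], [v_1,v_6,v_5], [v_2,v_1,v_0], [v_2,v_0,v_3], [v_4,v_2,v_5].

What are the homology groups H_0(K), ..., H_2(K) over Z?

H_0 = Z,  H_1 = Z/2,  H_2 = 0.

Order the vertices as v_0 < v_1 < v_2 < v_3 < v_4 < v_5 < v_6. Listing each simplex with vertices in this order, K has dimension 2 with simplices:

  0-simplices (7): [v_0], [v_1], [v_2], [v_3], [v_4], [v_5], [v_6]
  1-simplices (18): (18 of them)
  2-simplices (12): (12 of them)

so the chain groups are C_0 ≅ Z^7, C_1 ≅ Z^18, C_2 ≅ Z^12.

∂_1: C_1 → C_0 is given by ∂[p,q] = [q] − [p]. For instance
  ∂[v_0,v_5] = [v_5] − [v_0].
The 7×18 boundary matrix has rank 6 and Smith normal form diag(1,1,1,1,1,1).

Boundary ∂_2: C_2 → C_1 acts by ∂[p,q,r] = [q,r] − [p,r] + [p,q]. For instance
  ∂[v_0,v_3,v_4] = [v_3,v_4] − [v_0,v_4] + [v_0,v_3],
  ∂[v_1,v_5,v_6] = [v_5,v_6] − [v_1,v_6] + [v_1,v_5].
As a 18×12 matrix over Z this has rank 12, with invariant factors (1,1,1,1,1,1,1,1,1,1,1,2).

Reading off H_k = ker ∂_k / im ∂_{k+1}:

  H_0: rank C_0 − rank ∂_1 = 7 − 6 = 1, and the invariant factors of ∂_1 are all 1, so H_0 ≅ Z.
  H_1: rank ker ∂_1 − rank ∂_2 = (18 − 6) − 12 = 0, and ∂_2 has invariant factor 2 > 1, so H_1 ≅ Z/2.
  H_2: rank ker ∂_2 − rank ∂_3 = (12 − 12) − 0 = 0, and there is no ∂_3, so H_2 ≅ 0.

As a check, the Euler characteristic is 7 − 18 + 12 = 1, which agrees with 1 − 0 + 0 = 1.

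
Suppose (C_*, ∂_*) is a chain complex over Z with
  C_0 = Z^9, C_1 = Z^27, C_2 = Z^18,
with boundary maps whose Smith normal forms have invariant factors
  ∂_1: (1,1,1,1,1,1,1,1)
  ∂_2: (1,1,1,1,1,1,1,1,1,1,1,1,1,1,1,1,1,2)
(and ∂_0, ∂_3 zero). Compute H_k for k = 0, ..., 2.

H_0: b_0 = 9 − 0 − 8 = 1; torsion from ∂_1 factors > 1: none. So H_0 ≅ Z.
H_1: b_1 = 27 − 8 − 18 = 1; torsion from ∂_2 factors > 1: [2]. So H_1 ≅ Z ⊕ Z/2Z.
H_2: b_2 = 18 − 18 − 0 = 0; torsion from ∂_3 factors > 1: none. So H_2 ≅ 0.

H_0 ≅ Z,  H_1 ≅ Z ⊕ Z/2Z,  H_2 = 0.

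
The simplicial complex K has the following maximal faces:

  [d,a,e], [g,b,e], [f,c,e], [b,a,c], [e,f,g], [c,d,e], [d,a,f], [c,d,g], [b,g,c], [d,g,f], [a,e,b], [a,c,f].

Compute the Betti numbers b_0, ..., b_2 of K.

Order the vertices as a < b < c < d < e < f < g. Listing each simplex with vertices in this order, K has dimension 2 with simplices:

  0-simplices (7): a, b, c, d, e, f, g
  1-simplices (18): ab, ac, ad, ae, af, bc, be, bg, cd, ce, cf, cg, de, df, dg, ef, eg, fg
  2-simplices (12): abc, abe, acf, ade, adf, bcg, beg, cde, cdg, cef, dfg, efg

so the chain groups are C_0 ≅ Z^7, C_1 ≅ Z^18, C_2 ≅ Z^12.

The boundary map ∂_1: C_1 → C_0 sends each edge [p,q] (with p < q) to q − p. For instance
  ∂cd = d − c.
This gives a 7×18 integer matrix of rank 6; reducing to Smith normal form yields diagonal entries (1,1,1,1,1,1).

Boundary ∂_2: C_2 → C_1 acts by ∂[p,q,r] = [q,r] − [p,r] + [p,q]. For instance
  ∂cdg = dg − cg + cd,
  ∂ade = de − ae + ad.
As a 18×12 matrix over Z this has rank 12, with invariant factors (1,1,1,1,1,1,1,1,1,1,1,2).

From H_k ≅ ker(∂_k) / im(∂_{k+1}) we obtain:

  H_0: rank C_0 − rank ∂_1 = 7 − 6 = 1, and the invariant factors of ∂_1 are all 1, so H_0 ≅ Z.
  H_1: rank ker ∂_1 − rank ∂_2 = (18 − 6) − 12 = 0, and ∂_2 has invariant factor 2 > 1, so H_1 ≅ Z/2Z.
  H_2: rank ker ∂_2 − rank ∂_3 = (12 − 12) − 0 = 0, and there is no ∂_3, so H_2 ≅ 0.

(K is a triangulation of the real projective plane RP^2.)

Hence the Betti numbers are b_0 = 1, b_1 = 0, b_2 = 0.

b_0 = 1, b_1 = 0, b_2 = 0.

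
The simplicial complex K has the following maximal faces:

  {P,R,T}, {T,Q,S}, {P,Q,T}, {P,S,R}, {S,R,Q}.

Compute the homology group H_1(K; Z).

H_1 ≅ Z.

K has 5 vertices, 10 edges, 5 triangles.
rank ∂_1 = 4, rank ∂_2 = 5 ⇒ b_1 = 10 − 4 − 5 = 1; all invariant factors of ∂_2 are 1 so no torsion. So H_1 = Z.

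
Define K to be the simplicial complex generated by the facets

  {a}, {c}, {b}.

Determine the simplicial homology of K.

We work with the vertex ordering a < b < c. The simplices of K, each written with vertices in increasing order, are:

  0-simplices (3): a, b, c

so the chain groups are C_0 ≅ Z^3.

Reading off H_k = ker ∂_k / im ∂_{k+1}:

  H_0: rank C_0 − rank ∂_1 = 3 − 0 = 3, and there is no ∂_1, so H_0 = Z^3.

H_0 ≅ Z^3.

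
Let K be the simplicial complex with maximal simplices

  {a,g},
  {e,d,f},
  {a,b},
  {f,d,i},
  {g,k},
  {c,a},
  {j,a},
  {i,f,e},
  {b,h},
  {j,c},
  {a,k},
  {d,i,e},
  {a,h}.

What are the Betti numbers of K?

b_0 = 2, b_1 = 3, b_2 = 1.

We work with the vertex ordering a < b < c < d < e < f < g < h < i < j < k. The simplices of K, each written with vertices in increasing order, are:

  0-simplices (11): a, b, c, d, e, f, g, h, i, j, k
  1-simplices (15): ab, ac, ag, ah, aj, ak, bh, cj, de, df, di, ef, ei, fi, gk
  2-simplices (4): def, dei, dfi, efi

so the chain groups are C_0 ≅ Z^11, C_1 ≅ Z^15, C_2 ≅ Z^4.

The boundary map ∂_1: C_1 → C_0 is given by ∂[p,q] = [q] − [p]. For instance
  ∂aj = j − a.
As a 11×15 matrix over Z this has rank 9, with invariant factors (1,1,1,1,1,1,1,1,1).

∂_2: C_2 → C_1 maps a triangle to the signed sum of its edges. For instance
  ∂def = ef − df + de,
  ∂efi = fi − ei + ef.
The 15×4 boundary matrix has rank 3 and Smith normal form diag(1,1,1).

Now H_k = ker ∂_k / im ∂_{k+1}, so:

  H_0: rank C_0 − rank ∂_1 = 11 − 9 = 2, and the invariant factors of ∂_1 are all 1, so H_0 = Z^2.
  H_1: rank ker ∂_1 − rank ∂_2 = (15 − 9) − 3 = 3, and the invariant factors of ∂_2 are all 1, so H_1 = Z^3.
  H_2: rank ker ∂_2 − rank ∂_3 = (4 − 3) − 0 = 1, and there is no ∂_3, so H_2 = Z.

As a check, the Euler characteristic is 11 − 15 + 4 = 0, which agrees with 2 − 3 + 1 = 0.
(K is a triangulation of the disjoint union of the 2-sphere S^2 and a wedge of 3 circles.)

Hence the Betti numbers are b_0 = 2, b_1 = 3, b_2 = 1.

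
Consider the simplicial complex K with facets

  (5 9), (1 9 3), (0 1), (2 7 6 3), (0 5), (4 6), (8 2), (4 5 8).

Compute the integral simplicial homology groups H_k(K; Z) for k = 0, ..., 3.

H_0 ≅ Z,  H_1 ≅ Z^3,  H_2 = 0,  H_3 = 0.

We work with the vertex ordering 0 < 1 < 2 < 3 < 4 < 5 < 6 < 7 < 8 < 9. The simplices of K, each written with vertices in increasing order, are:

  0-simplices (10): [0], [1], [2], [3], [4], [5], [6], [7], [8], [9]
  1-simplices (17): [0,1], [0,5], [1,3], [1,9], [2,3], [2,6], [2,7], [2,8], [3,6], [3,7], [3,9], [4,5], [4,6], [4,8], [5,8], [5,9], [6,7]
  2-simplices (6): [1,3,9], [2,3,6], [2,3,7], [2,6,7], [3,6,7], [4,5,8]
  3-simplices (1): [2,3,6,7]

Hence C_0 ≅ Z^10, C_1 ≅ Z^17, C_2 ≅ Z^6, C_3 ≅ Z^1.

∂_1: C_1 → C_0 is given by ∂[p,q] = [q] − [p]. For instance
  ∂[3,9] = [9] − [3].
This gives a 10×17 integer matrix of rank 9; reducing to Smith normal form yields diagonal entries (1,1,1,1,1,1,1,1,1).

The boundary map ∂_2: C_2 → C_1 sends each 2-simplex [p,q,r] to [q,r] − [p,r] + [p,q]. For instance
  ∂[1,3,9] = [3,9] − [1,9] + [1,3],
  ∂[2,3,6] = [3,6] − [2,6] + [2,3].
As a 17×6 matrix over Z this has rank 5, with invariant factors (1,1,1,1,1).

∂_3: C_3 → C_2 sends each 3-simplex σ to the alternating sum Σ_i (−1)^i (σ with its i-th vertex removed). For instance
  ∂[2,3,6,7] = [3,6,7] − [2,6,7] + [2,3,7] − [2,3,6].
The 6×1 boundary matrix has rank 1 and Smith normal form diag(1).

Reading off H_k = ker ∂_k / im ∂_{k+1}:

  H_0: rank C_0 − rank ∂_1 = 10 − 9 = 1, and the invariant factors of ∂_1 are all 1, so H_0 ≅ Z.
  H_1: rank ker ∂_1 − rank ∂_2 = (17 − 9) − 5 = 3, and the invariant factors of ∂_2 are all 1, so H_1 ≅ Z^3.
  H_2: rank ker ∂_2 − rank ∂_3 = (6 − 5) − 1 = 0, and the invariant factors of ∂_3 are all 1, so H_2 ≅ 0.
  H_3: rank ker ∂_3 − rank ∂_4 = (1 − 1) − 0 = 0, and there is no ∂_4, so H_3 ≅ 0.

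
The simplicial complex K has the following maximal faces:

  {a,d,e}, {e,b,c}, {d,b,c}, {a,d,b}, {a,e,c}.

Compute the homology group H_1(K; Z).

Order the vertices as a < b < c < d < e. Listing each simplex with vertices in this order, K has dimension 2 with simplices:

  0-simplices (5): a, b, c, d, e
  1-simplices (10): ab, ac, ad, ae, bc, bd, be, cd, ce, de
  2-simplices (5): abd, ace, ade, bcd, bce

so the chain groups are C_0 ≅ Z^5, C_1 ≅ Z^10, C_2 ≅ Z^5.

Boundary ∂_1: C_1 → C_0 is given by ∂[p,q] = [q] − [p]. For instance
  ∂ce = e − c.
This gives a 5×10 integer matrix of rank 4; reducing to Smith normal form yields diagonal entries (1,1,1,1).

∂_2: C_2 → C_1 sends each 2-simplex [p,q,r] to [q,r] − [p,r] + [p,q]. For instance
  ∂ade = de − ae + ad,
  ∂ace = ce − ae + ac.
This gives a 10×5 integer matrix of rank 5; reducing to Smith normal form yields diagonal entries (1,1,1,1,1).

Now H_k = ker ∂_k / im ∂_{k+1}, so:

  H_1: rank ker ∂_1 − rank ∂_2 = (10 − 4) − 5 = 1, and the invariant factors of ∂_2 are all 1, so H_1 ≅ Z.

H_1 = Z.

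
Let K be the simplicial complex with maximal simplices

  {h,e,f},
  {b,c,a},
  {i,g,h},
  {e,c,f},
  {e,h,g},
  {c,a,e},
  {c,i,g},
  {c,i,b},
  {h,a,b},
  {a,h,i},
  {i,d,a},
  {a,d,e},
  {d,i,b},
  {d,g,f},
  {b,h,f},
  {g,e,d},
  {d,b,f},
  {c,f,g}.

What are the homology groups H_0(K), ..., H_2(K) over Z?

H_0 = Z,  H_1 = Z × Z/2,  H_2 = 0.

Fix the vertex order a < b < c < d < e < f < g < h < i and write every simplex with vertices in increasing order. Then dim K = 2 and the simplices of K are:

  0-simplices (9): a, b, c, d, e, f, g, h, i
  1-simplices (27): ab, ac, ad, ae, ah, ai, bc, bd, bf, bh, bi, ce, cf, cg, ci, de, df, dg, di, ef, eg, eh, fg, fh, gh, gi, hi
  2-simplices (18): abc, abh, ace, ade, adi, ahi, bci, bdf, bdi, bfh, cef, cfg, cgi, deg, dfg, efh, egh, ghi

giving chain groups C_0 ≅ Z^9, C_1 ≅ Z^27, C_2 ≅ Z^18.

∂_1: C_1 → C_0 sends each edge [p,q] (with p < q) to q − p. For instance
  ∂ad = d − a.
The 9×27 boundary matrix has rank 8 and Smith normal form diag(1,1,1,1,1,1,1,1).

The boundary map ∂_2: C_2 → C_1 sends each 2-simplex [p,q,r] to [q,r] − [p,r] + [p,q]. For instance
  ∂egh = gh − eh + eg,
  ∂bdf = df − bf + bd.
This gives a 27×18 integer matrix of rank 18; reducing to Smith normal form yields diagonal entries (1,1,1,1,1,1,1,1,1,1,1,1,1,1,1,1,1,2).

Computing H_k = (kernel of ∂_k) / (image of ∂_{k+1}):

  H_0: rank C_0 − rank ∂_1 = 9 − 8 = 1, and the invariant factors of ∂_1 are all 1, so H_0 = Z.
  H_1: rank ker ∂_1 − rank ∂_2 = (27 − 8) − 18 = 1, and ∂_2 has invariant factor 2 > 1, so H_1 = Z × Z/2.
  H_2: rank ker ∂_2 − rank ∂_3 = (18 − 18) − 0 = 0, and there is no ∂_3, so H_2 = 0.

(K is a triangulation of the Klein bottle.)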